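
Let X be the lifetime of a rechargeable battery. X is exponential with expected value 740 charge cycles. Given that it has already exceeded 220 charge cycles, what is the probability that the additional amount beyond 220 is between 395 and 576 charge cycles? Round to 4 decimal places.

The rate is λ = 1/740 = 0.00135135 per charge cycle.
Memoryless: the residual past 220 is again Exp(λ).
P(395 < residual < 576) = e^(−λ·395) − e^(−λ·576) = 0.58638 − 0.45915 ≈ 0.1272.

0.1272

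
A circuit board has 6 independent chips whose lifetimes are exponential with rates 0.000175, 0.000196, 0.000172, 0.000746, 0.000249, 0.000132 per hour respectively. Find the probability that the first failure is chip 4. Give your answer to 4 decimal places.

The time to first failure is exponential with rate Σλ = 0.000175 + 0.000196 + 0.000172 + 0.000746 + 0.000249 + 0.000132 = 0.00167.
P(chip 4 first) = λ_4/Σλ = 0.000746/0.00167 ≈ 0.4467.

0.4467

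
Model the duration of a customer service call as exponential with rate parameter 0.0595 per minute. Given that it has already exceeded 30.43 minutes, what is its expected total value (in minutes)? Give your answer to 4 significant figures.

47.24

By memorylessness, E[X | X > 30.43] = 30.43 + 1/λ = 30.43 + 16.8067 = 47.2367 minutes.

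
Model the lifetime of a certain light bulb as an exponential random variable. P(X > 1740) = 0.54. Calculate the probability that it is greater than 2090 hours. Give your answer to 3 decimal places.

e^(−λ·1740) = 0.54 ⇒ λ = −ln(0.54)/1740 = 0.00035413.
P(X > 2090) = e^(−0.00035413·2090) = e^(−0.74013) ≈ 0.477.

0.477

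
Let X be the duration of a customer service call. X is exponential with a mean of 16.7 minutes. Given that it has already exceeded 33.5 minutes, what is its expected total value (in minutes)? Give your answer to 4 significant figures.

50.20

The rate is λ = 1/16.7 = 0.0598802 per minute.
By memorylessness, E[X | X > 33.5] = 33.5 + 1/λ = 33.5 + 16.7 = 50.2 minutes.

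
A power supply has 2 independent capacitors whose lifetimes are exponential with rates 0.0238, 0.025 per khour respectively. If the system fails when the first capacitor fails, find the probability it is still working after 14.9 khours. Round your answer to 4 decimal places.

0.4833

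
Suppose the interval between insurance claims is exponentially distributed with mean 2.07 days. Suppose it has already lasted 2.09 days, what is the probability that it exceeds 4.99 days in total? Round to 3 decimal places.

0.246

The rate is λ = 1/2.07 = 0.483092 per day.
The exponential is memoryless, so the remaining time is again Exp(λ): the condition X > 2.09 is irrelevant.
P(X > 2.9) = e^(−1.401) ≈ 0.246.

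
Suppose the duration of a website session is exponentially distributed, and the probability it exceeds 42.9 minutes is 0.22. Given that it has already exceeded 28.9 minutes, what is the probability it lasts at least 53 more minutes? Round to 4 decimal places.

0.1540

From e^(−λ·42.9) = 0.22, λ = −ln(0.22)/42.9 = 0.0352944.
Memoryless: P(X > 28.9+53 | X > 28.9) = P(X > 53) = e^(−0.0352944·53) ≈ 0.1540.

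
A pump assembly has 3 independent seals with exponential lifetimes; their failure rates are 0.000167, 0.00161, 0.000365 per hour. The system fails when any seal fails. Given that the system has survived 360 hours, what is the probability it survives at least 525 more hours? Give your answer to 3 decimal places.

Time to first failure ~ Exp(Σλ) with Σλ = 0.002142.
By memorylessness, P(T > 360+525 | T > 360) = P(T > 525) = e^(−0.002142·525) ≈ 0.325.

0.325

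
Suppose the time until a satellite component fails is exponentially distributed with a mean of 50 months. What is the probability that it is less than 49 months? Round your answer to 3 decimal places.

The rate is λ = 1/50 = 0.02 per month.
P(X ≤ 49) = 1 − e^(−λ·49) = 1 − e^(−0.98) ≈ 0.625.

0.625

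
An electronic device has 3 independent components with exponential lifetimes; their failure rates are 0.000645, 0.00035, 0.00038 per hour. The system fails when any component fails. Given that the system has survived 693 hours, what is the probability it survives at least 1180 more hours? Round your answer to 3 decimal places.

0.197

Time to first failure ~ Exp(Σλ) with Σλ = 0.001375.
By memorylessness, P(T > 693+1180 | T > 693) = P(T > 1180) = e^(−0.001375·1180) ≈ 0.197.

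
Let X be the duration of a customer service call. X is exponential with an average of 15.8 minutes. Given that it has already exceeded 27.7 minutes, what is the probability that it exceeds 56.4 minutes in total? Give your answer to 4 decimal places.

0.1626

The rate is λ = 1/15.8 = 0.0632911 per minute.
The exponential is memoryless, so the remaining time is again Exp(λ): the condition X > 27.7 is irrelevant.
P(X > 28.7) = e^(−1.8165) ≈ 0.1626.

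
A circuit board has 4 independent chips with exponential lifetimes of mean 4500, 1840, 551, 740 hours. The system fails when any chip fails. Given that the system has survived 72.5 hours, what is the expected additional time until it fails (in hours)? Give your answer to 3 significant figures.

254

First-failure rate Σλ = 1/4500 + 1/1840 + 1/551 + 1/740 = 0.00393193.
By memorylessness the expected residual is 1/Σλ = 254.328 hours, regardless of the 72.5 already elapsed.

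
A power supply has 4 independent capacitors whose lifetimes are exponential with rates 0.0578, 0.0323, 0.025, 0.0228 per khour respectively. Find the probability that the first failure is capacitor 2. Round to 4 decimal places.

The time to first failure is exponential with rate Σλ = 0.0578 + 0.0323 + 0.025 + 0.0228 = 0.1379.
P(capacitor 2 first) = λ_2/Σλ = 0.0323/0.1379 ≈ 0.2342.

0.2342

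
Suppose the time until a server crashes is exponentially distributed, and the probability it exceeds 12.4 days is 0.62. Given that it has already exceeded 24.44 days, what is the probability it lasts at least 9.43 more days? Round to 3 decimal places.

From e^(−λ·12.4) = 0.62, λ = −ln(0.62)/12.4 = 0.0385513.
Memoryless: P(X > 24.44+9.43 | X > 24.44) = P(X > 9.43) = e^(−0.0385513·9.43) ≈ 0.695.

0.695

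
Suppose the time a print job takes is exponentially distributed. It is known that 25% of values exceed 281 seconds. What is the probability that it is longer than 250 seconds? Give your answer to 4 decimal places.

e^(−λ·281) = 0.25 ⇒ λ = −ln(0.25)/281 = 0.00493343.
P(X > 250) = e^(−0.00493343·250) = e^(−1.2334) ≈ 0.2913.

0.2913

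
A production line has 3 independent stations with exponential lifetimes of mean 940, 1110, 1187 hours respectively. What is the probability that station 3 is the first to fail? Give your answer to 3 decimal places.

Rates: λ_i = 1/mean_i → 0.00106383, 0.000900901, 0.00084246; Σλ = 0.00280719.
P(station 3 first) = λ_3/Σλ = 0.00084246/0.00280719 ≈ 0.300.

0.300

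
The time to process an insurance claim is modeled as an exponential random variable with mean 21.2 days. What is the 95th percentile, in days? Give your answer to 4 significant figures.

The rate is λ = 1/21.2 = 0.0471698 per day.
Set 1 − e^(−λt) = 0.95, so t = −ln(0.05)/λ = 2.9957/0.0471698 ≈ 63.5095 days.

63.51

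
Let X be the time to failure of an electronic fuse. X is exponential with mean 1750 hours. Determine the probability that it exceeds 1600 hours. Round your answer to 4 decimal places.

The rate is λ = 1/1750 = 0.000571429 per hour.
P(X > 1600) = e^(−λ·1600) = e^(−0.91429) ≈ 0.4008.

0.4008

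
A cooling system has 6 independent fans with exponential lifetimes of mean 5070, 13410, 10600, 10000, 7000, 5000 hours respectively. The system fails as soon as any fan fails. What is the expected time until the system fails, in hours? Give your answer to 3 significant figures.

The first failure time is exponential with rate Σλ_i = 1/5070 + 1/13410 + 1/10600 + 1/10000 + 1/7000 + 1/5000 = 0.000809007 per hour.
E[min] = 1/Σλ = 1/0.000809007 = 1236.08 hours.

1240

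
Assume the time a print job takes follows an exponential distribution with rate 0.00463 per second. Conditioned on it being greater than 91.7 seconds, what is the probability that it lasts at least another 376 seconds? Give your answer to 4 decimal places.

0.1754

P(X > s+t | X > s) = e^(−λ(s+t))/e^(−λs) = e^(−λt), independent of s = 91.7.
P(X > 376) = e^(−1.7409) ≈ 0.1754.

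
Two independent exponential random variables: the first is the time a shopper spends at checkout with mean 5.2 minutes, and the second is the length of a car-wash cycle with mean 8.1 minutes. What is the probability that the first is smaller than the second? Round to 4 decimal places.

0.6090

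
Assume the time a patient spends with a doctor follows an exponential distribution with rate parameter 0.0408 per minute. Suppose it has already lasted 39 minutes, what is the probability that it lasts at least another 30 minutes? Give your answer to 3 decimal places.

0.294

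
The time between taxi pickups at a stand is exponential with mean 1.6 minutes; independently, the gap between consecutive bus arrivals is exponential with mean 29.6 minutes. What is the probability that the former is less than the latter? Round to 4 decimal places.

0.9487

λ_1 = 1/1.6 = 0.625, λ_2 = 1/29.6 = 0.0337838.
For independent exponentials, P(the former < the latter) = λ_1/(λ_1+λ_2) = 0.625/0.658784 ≈ 0.9487.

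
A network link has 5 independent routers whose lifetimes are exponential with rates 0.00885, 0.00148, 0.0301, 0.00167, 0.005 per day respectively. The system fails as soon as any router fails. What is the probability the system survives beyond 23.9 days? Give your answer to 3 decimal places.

The time to first failure is exponential with rate Σλ = 0.00885 + 0.00148 + 0.0301 + 0.00167 + 0.005 = 0.0471.
P(min > 23.9) = e^(−0.0471·23.9) = e^(−1.1257) ≈ 0.324.

0.324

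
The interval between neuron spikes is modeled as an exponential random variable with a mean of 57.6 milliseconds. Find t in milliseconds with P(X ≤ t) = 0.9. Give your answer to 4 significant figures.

132.6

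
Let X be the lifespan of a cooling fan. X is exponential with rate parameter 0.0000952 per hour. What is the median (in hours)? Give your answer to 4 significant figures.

7281

Set 1 − e^(−λt) = 0.5, so t = −ln(0.5)/λ = 0.69315/0.0000952 ≈ 7280.96 hours.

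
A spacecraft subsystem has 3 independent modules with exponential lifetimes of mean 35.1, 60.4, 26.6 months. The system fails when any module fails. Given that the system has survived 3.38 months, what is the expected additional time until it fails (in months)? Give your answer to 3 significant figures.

First-failure rate Σλ = 1/35.1 + 1/60.4 + 1/26.6 = 0.0826403.
By memorylessness the expected residual is 1/Σλ = 12.1006 months, regardless of the 3.38 already elapsed.

12.1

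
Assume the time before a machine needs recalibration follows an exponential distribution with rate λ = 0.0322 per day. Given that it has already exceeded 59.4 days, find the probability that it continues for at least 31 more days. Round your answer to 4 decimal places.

0.3685

By the memoryless property, P(X > 59.4+31 | X > 59.4) = P(X > 31).
P(X > 31) = e^(−0.9982) ≈ 0.3685.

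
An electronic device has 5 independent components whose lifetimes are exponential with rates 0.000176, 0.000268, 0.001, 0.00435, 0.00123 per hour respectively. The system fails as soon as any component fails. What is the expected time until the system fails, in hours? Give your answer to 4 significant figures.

The time to first failure is exponential with rate Σλ = 0.000176 + 0.000268 + 0.001 + 0.00435 + 0.00123 = 0.007024.
E[min] = 1/Σλ = 1/0.007024 = 142.369 hours.

142.4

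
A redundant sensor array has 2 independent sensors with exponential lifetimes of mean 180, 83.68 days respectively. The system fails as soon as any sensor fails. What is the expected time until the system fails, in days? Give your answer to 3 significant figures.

57.1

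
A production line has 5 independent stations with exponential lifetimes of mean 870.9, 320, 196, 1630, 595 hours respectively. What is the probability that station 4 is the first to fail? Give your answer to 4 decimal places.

0.0526

Rates: λ_i = 1/mean_i → 0.00114824, 0.003125, 0.00510204, 0.000613497, 0.00168067; Σλ = 0.0116694.
P(station 4 first) = λ_4/Σλ = 0.000613497/0.0116694 ≈ 0.0526.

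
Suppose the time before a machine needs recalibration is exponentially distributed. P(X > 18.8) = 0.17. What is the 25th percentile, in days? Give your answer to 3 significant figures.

e^(−λ·18.8) = 0.17 ⇒ λ = −ln(0.17)/18.8 = 0.094253.
25th percentile: 1 − e^(−λt) = 0.25, t = −ln(0.75)/λ = 3.05223 days.

3.05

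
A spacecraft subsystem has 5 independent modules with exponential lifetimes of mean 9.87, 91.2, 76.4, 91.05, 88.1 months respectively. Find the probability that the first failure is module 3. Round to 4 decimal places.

0.0886

Rates: λ_i = 1/mean_i → 0.101317, 0.0109649, 0.013089, 0.010983, 0.0113507; Σλ = 0.147705.
P(module 3 first) = λ_3/Σλ = 0.013089/0.147705 ≈ 0.0886.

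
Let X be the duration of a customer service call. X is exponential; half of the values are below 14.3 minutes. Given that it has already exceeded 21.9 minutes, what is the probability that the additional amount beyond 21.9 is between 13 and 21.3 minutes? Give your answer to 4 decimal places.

For an exponential, median = ln(2)/λ, so λ = ln 2 / 14.3 = 0.0484718 per minute.
Memoryless: the residual past 21.9 is again Exp(λ).
P(13 < residual < 21.3) = e^(−λ·13) − e^(−λ·21.3) = 0.53252 − 0.35613 ≈ 0.1764.

0.1764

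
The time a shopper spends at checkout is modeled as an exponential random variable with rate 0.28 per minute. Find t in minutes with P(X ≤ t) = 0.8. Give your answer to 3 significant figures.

Set 1 − e^(−λt) = 0.8, so t = −ln(0.2)/λ = 1.6094/0.28 ≈ 5.74799 minutes.

5.75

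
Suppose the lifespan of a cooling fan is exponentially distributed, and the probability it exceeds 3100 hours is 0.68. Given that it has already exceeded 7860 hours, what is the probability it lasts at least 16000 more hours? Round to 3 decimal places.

0.137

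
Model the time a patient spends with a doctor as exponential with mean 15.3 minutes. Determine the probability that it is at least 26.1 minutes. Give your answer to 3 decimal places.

0.182

The rate is λ = 1/15.3 = 0.0653595 per minute.
P(X > 26.1) = e^(−λ·26.1) = e^(−1.7059) ≈ 0.182.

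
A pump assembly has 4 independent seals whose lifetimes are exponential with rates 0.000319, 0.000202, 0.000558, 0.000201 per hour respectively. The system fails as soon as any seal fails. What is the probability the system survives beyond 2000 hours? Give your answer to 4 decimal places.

0.0773

The time to first failure is exponential with rate Σλ = 0.000319 + 0.000202 + 0.000558 + 0.000201 = 0.00128.
P(min > 2000) = e^(−0.00128·2000) = e^(−2.56) ≈ 0.0773.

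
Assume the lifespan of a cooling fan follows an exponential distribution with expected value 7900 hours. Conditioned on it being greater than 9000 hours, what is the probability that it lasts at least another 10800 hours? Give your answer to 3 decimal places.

The rate is λ = 1/7900 = 0.000126582 per hour.
The exponential is memoryless, so the remaining time is again Exp(λ): the condition X > 9000 is irrelevant.
P(X > 10800) = e^(−1.3671) ≈ 0.255.

0.255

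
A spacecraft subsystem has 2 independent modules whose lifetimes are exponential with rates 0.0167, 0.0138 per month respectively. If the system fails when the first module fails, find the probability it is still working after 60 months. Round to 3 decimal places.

0.160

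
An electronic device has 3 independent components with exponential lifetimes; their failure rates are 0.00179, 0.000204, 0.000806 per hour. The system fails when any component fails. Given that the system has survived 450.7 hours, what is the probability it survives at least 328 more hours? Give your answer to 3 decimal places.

0.399

Time to first failure ~ Exp(Σλ) with Σλ = 0.0028.
By memorylessness, P(T > 450.7+328 | T > 450.7) = P(T > 328) = e^(−0.0028·328) ≈ 0.399.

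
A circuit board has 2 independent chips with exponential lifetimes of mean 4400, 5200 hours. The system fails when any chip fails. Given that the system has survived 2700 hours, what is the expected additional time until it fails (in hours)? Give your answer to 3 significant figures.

2380

First-failure rate Σλ = 1/4400 + 1/5200 = 0.00041958.
By memorylessness the expected residual is 1/Σλ = 2383.33 hours, regardless of the 2700 already elapsed.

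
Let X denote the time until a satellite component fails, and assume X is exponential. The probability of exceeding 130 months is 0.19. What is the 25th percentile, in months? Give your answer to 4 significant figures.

22.52

e^(−λ·130) = 0.19 ⇒ λ = −ln(0.19)/130 = 0.0127749.
25th percentile: 1 − e^(−λt) = 0.25, t = −ln(0.75)/λ = 22.5194 months.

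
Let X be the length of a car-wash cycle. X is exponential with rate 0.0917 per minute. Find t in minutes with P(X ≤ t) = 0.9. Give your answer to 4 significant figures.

25.11

Set 1 − e^(−λt) = 0.9, so t = −ln(0.1)/λ = 2.3026/0.0917 ≈ 25.11 minutes.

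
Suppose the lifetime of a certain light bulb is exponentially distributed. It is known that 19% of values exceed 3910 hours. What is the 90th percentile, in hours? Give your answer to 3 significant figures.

5420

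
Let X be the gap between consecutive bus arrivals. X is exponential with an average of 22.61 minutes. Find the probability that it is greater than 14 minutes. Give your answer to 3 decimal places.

0.538

The rate is λ = 1/22.61 = 0.0442282 per minute.
P(X > 14) = e^(−λ·14) = e^(−0.6192) ≈ 0.538.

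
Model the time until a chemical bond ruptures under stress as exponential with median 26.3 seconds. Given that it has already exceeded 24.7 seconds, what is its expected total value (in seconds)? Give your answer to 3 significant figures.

62.6

For an exponential, median = ln(2)/λ, so λ = ln 2 / 26.3 = 0.0263554 per second.
By memorylessness, E[X | X > 24.7] = 24.7 + 1/λ = 24.7 + 37.9429 = 62.6429 seconds.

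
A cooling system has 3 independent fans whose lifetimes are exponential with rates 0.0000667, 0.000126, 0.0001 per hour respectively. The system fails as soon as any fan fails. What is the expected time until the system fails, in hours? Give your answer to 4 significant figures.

The time to first failure is exponential with rate Σλ = 0.0000667 + 0.000126 + 0.0001 = 0.0002927.
E[min] = 1/Σλ = 1/0.0002927 = 3416.47 hours.

3416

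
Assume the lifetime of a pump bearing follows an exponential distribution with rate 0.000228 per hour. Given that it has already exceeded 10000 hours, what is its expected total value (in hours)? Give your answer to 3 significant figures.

By memorylessness, E[X | X > 10000] = 10000 + 1/λ = 10000 + 4385.96 = 14386 hours.

14400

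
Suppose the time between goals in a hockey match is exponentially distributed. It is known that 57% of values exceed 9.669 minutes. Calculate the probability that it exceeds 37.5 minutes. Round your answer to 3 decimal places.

e^(−λ·9.669) = 0.57 ⇒ λ = −ln(0.57)/9.669 = 0.0581362.
P(X > 37.5) = e^(−0.0581362·37.5) = e^(−2.1801) ≈ 0.113.

0.113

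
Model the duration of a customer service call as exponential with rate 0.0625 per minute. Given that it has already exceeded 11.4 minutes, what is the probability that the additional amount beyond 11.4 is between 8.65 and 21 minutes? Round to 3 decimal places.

Memoryless: the residual past 11.4 is again Exp(λ).
P(8.65 < residual < 21) = e^(−λ·8.65) − e^(−λ·21) = 0.58238 − 0.26915 ≈ 0.313.

0.313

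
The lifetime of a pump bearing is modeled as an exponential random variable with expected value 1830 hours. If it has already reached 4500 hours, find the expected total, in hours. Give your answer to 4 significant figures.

6330

The rate is λ = 1/1830 = 0.000546448 per hour.
By memorylessness, E[X | X > 4500] = 4500 + 1/λ = 4500 + 1830 = 6330 hours.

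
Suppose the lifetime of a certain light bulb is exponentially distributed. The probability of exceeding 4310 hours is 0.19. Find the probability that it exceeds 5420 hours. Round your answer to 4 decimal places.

0.1239

e^(−λ·4310) = 0.19 ⇒ λ = −ln(0.19)/4310 = 0.00038532.
P(X > 5420) = e^(−0.00038532·5420) = e^(−2.0884) ≈ 0.1239.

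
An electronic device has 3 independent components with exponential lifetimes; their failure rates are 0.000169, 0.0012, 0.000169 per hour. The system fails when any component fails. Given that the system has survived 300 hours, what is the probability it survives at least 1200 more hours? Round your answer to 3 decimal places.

0.158

Time to first failure ~ Exp(Σλ) with Σλ = 0.001538.
By memorylessness, P(T > 300+1200 | T > 300) = P(T > 1200) = e^(−0.001538·1200) ≈ 0.158.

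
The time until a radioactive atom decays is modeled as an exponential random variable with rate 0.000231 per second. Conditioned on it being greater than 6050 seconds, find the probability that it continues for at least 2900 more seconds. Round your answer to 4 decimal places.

0.5118

By the memoryless property, P(X > 6050+2900 | X > 6050) = P(X > 2900).
P(X > 2900) = e^(−0.6699) ≈ 0.5118.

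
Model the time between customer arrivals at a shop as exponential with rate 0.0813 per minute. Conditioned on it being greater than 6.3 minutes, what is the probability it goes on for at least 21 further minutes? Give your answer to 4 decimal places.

P(X > s+t | X > s) = e^(−λ(s+t))/e^(−λs) = e^(−λt), independent of s = 6.3.
P(X > 21) = e^(−1.7073) ≈ 0.1814.

0.1814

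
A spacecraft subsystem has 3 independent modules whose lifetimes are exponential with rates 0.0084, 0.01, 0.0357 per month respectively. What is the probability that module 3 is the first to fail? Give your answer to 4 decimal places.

0.6599

The time to first failure is exponential with rate Σλ = 0.0084 + 0.01 + 0.0357 = 0.0541.
P(module 3 first) = λ_3/Σλ = 0.0357/0.0541 ≈ 0.6599.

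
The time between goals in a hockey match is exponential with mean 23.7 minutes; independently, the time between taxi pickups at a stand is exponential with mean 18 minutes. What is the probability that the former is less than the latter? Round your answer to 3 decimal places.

0.432

λ_1 = 1/23.7 = 0.0421941, λ_2 = 1/18 = 0.0555556.
For independent exponentials, P(the former < the latter) = λ_1/(λ_1+λ_2) = 0.0421941/0.0977496 ≈ 0.432.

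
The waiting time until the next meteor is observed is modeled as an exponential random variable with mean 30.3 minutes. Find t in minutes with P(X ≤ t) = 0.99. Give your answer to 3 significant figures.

140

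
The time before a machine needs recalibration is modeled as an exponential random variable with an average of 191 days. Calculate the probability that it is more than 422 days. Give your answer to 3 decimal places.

0.110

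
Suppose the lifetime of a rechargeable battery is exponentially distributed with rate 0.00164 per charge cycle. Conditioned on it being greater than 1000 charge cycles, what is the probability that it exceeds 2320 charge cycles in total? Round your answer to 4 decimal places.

0.1148

The exponential is memoryless, so the remaining time is again Exp(λ): the condition X > 1000 is irrelevant.
P(X > 1320) = e^(−2.1648) ≈ 0.1148.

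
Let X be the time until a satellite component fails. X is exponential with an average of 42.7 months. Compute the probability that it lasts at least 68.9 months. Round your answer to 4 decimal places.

0.1992

The rate is λ = 1/42.7 = 0.0234192 per month.
P(X > 68.9) = e^(−λ·68.9) = e^(−1.6136) ≈ 0.1992.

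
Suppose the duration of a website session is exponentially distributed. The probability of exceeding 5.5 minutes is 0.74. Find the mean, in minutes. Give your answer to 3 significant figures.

18.3

e^(−λ·5.5) = 0.74 ⇒ λ = −ln(0.74)/5.5 = 0.0547464.
Mean = 1/λ = 18.266 minutes.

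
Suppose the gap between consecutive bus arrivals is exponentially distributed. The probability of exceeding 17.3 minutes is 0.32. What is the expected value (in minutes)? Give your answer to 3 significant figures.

15.2

e^(−λ·17.3) = 0.32 ⇒ λ = −ln(0.32)/17.3 = 0.0658633.
Mean = 1/λ = 15.183 minutes.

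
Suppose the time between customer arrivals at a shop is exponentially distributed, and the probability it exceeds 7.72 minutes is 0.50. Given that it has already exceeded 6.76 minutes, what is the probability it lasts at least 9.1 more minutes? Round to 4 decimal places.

0.4417

From e^(−λ·7.72) = 0.50, λ = −ln(0.50)/7.72 = 0.0897859.
Memoryless: P(X > 6.76+9.1 | X > 6.76) = P(X > 9.1) = e^(−0.0897859·9.1) ≈ 0.4417.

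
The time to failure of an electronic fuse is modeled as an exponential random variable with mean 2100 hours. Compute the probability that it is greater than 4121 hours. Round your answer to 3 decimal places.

The rate is λ = 1/2100 = 0.00047619 per hour.
P(X > 4121) = e^(−λ·4121) = e^(−1.9624) ≈ 0.141.

0.141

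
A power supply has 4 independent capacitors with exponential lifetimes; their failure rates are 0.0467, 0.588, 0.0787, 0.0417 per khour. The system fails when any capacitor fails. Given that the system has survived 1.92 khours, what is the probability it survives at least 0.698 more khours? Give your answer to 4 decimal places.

Time to first failure ~ Exp(Σλ) with Σλ = 0.7551.
By memorylessness, P(T > 1.92+0.698 | T > 1.92) = P(T > 0.698) = e^(−0.7551·0.698) ≈ 0.5903.

0.5903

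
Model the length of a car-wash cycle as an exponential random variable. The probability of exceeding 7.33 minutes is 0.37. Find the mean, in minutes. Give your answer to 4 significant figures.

e^(−λ·7.33) = 0.37 ⇒ λ = −ln(0.37)/7.33 = 0.135642.
Mean = 1/λ = 7.37237 minutes.

7.372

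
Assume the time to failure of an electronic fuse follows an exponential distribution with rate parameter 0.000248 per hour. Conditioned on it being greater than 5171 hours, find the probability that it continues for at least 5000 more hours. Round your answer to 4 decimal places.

0.2894

The exponential is memoryless, so the remaining time is again Exp(λ): the condition X > 5171 is irrelevant.
P(X > 5000) = e^(−1.24) ≈ 0.2894.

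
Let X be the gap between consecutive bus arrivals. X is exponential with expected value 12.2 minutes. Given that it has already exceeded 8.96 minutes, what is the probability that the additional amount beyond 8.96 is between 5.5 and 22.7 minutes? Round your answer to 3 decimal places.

0.482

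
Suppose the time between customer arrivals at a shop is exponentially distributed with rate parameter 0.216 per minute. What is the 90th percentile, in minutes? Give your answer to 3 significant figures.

10.7

Set 1 − e^(−λt) = 0.9, so t = −ln(0.1)/λ = 2.3026/0.216 ≈ 10.6601 minutes.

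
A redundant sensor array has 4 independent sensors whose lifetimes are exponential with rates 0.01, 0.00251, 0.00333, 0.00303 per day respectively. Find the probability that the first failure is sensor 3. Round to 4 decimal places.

0.1765

The time to first failure is exponential with rate Σλ = 0.01 + 0.00251 + 0.00333 + 0.00303 = 0.01887.
P(sensor 3 first) = λ_3/Σλ = 0.00333/0.01887 ≈ 0.1765.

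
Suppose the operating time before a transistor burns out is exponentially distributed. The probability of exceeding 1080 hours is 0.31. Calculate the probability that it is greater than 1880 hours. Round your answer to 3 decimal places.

0.130

e^(−λ·1080) = 0.31 ⇒ λ = −ln(0.31)/1080 = 0.00108443.
P(X > 1880) = e^(−0.00108443·1880) = e^(−2.0387) ≈ 0.130.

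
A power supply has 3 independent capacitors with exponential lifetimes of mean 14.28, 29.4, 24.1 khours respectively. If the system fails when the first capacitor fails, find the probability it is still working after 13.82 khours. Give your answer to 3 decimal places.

The first failure time is exponential with rate Σλ_i = 1/14.28 + 1/29.4 + 1/24.1 = 0.145535 per khour.
P(min > 13.82) = e^(−0.145535·13.82) = e^(−2.0113) ≈ 0.134.

0.134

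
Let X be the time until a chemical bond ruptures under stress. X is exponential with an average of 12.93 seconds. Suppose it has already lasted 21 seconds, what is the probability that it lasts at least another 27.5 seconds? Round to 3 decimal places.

The rate is λ = 1/12.93 = 0.0773395 per second.
By the memoryless property, P(X > 21+27.5 | X > 21) = P(X > 27.5).
P(X > 27.5) = e^(−2.1268) ≈ 0.119.

0.119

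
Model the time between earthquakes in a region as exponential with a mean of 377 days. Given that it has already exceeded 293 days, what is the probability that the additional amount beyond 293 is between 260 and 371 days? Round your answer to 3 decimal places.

0.128

The rate is λ = 1/377 = 0.00265252 per day.
Memoryless: the residual past 293 is again Exp(λ).
P(260 < residual < 371) = e^(−λ·260) − e^(−λ·371) = 0.50175 − 0.37378 ≈ 0.128.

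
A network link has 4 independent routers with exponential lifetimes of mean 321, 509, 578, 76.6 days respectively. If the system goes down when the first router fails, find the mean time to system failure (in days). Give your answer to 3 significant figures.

The first failure time is exponential with rate Σλ_i = 1/321 + 1/509 + 1/578 + 1/76.6 = 0.0198648 per day.
E[min] = 1/Σλ = 1/0.0198648 = 50.3402 days.

50.3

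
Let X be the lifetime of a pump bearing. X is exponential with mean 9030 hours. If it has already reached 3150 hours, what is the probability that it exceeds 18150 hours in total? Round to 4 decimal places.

The rate is λ = 1/9030 = 0.000110742 per hour.
The exponential is memoryless, so the remaining time is again Exp(λ): the condition X > 3150 is irrelevant.
P(X > 15000) = e^(−1.6611) ≈ 0.1899.

0.1899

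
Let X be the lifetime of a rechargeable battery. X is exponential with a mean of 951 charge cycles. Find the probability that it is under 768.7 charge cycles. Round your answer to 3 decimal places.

0.554

The rate is λ = 1/951 = 0.00105152 per charge cycle.
P(X ≤ 768.7) = 1 − e^(−λ·768.7) = 1 − e^(−0.80831) ≈ 0.554.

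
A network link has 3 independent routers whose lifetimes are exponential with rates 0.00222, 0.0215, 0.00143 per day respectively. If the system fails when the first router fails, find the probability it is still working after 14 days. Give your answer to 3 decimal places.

0.703

The time to first failure is exponential with rate Σλ = 0.00222 + 0.0215 + 0.00143 = 0.02515.
P(min > 14) = e^(−0.02515·14) = e^(−0.3521) ≈ 0.703.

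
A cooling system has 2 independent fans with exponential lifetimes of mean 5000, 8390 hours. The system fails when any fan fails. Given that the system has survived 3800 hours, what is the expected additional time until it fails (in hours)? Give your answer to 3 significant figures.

First-failure rate Σλ = 1/5000 + 1/8390 = 0.00031919.
By memorylessness the expected residual is 1/Σλ = 3132.94 hours, regardless of the 3800 already elapsed.

3130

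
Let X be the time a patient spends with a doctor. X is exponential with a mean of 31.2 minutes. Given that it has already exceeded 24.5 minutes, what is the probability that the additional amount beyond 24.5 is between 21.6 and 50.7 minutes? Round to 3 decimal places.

0.304

The rate is λ = 1/31.2 = 0.0320513 per minute.
Memoryless: the residual past 24.5 is again Exp(λ).
P(21.6 < residual < 50.7) = e^(−λ·21.6) − e^(−λ·50.7) = 0.50042 − 0.19691 ≈ 0.304.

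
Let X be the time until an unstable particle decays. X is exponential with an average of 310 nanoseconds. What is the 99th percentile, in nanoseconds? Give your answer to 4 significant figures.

The rate is λ = 1/310 = 0.00322581 per nanosecond.
Set 1 − e^(−λt) = 0.99, so t = −ln(0.01)/λ = 4.6052/0.00322581 ≈ 1427.6 nanoseconds.

1428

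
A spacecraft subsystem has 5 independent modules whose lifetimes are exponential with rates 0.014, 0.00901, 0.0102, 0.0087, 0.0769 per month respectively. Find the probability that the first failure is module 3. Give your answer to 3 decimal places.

The time to first failure is exponential with rate Σλ = 0.014 + 0.00901 + 0.0102 + 0.0087 + 0.0769 = 0.11881.
P(module 3 first) = λ_3/Σλ = 0.0102/0.11881 ≈ 0.086.

0.086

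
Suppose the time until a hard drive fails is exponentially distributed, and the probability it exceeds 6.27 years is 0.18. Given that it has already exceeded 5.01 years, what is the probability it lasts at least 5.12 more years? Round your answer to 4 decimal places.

0.2465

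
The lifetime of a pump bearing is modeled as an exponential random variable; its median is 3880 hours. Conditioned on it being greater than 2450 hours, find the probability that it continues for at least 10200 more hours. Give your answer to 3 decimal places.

0.162

For an exponential, median = ln(2)/λ, so λ = ln 2 / 3880 = 0.000178646 per hour.
By the memoryless property, P(X > 2450+10200 | X > 2450) = P(X > 10200).
P(X > 10200) = e^(−1.8222) ≈ 0.162.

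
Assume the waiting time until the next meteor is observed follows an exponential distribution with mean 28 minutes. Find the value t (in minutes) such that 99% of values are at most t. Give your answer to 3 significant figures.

129

The rate is λ = 1/28 = 0.0357143 per minute.
Set 1 − e^(−λt) = 0.99, so t = −ln(0.01)/λ = 4.6052/0.0357143 ≈ 128.945 minutes.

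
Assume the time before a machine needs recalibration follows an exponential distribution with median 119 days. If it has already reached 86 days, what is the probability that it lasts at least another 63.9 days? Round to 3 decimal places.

0.689

For an exponential, median = ln(2)/λ, so λ = ln 2 / 119 = 0.00582477 per day.
P(X > s+t | X > s) = e^(−λ(s+t))/e^(−λs) = e^(−λt), independent of s = 86.
P(X > 63.9) = e^(−0.3722) ≈ 0.689.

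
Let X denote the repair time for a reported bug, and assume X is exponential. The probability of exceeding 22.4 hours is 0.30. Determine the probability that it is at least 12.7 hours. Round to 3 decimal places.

e^(−λ·22.4) = 0.30 ⇒ λ = −ln(0.30)/22.4 = 0.0537488.
P(X > 12.7) = e^(−0.0537488·12.7) = e^(−0.68261) ≈ 0.505.

0.505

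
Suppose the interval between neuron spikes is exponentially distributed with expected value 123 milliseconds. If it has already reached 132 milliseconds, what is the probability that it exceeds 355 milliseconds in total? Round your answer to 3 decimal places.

0.163

The rate is λ = 1/123 = 0.00813008 per millisecond.
The exponential is memoryless, so the remaining time is again Exp(λ): the condition X > 132 is irrelevant.
P(X > 223) = e^(−1.813) ≈ 0.163.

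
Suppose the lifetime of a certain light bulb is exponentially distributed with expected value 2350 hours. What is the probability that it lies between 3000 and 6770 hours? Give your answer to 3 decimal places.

0.223

The rate is λ = 1/2350 = 0.000425532 per hour.
P(3000 < X < 6770) = e^(−λ·3000) − e^(−λ·6770) = 0.27899 − 0.05609 ≈ 0.223.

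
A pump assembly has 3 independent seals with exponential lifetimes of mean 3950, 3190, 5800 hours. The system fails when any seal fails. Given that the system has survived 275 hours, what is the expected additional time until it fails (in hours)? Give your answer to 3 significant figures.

1350

First-failure rate Σλ = 1/3950 + 1/3190 + 1/5800 = 0.000739058.
By memorylessness the expected residual is 1/Σλ = 1353.07 hours, regardless of the 275 already elapsed.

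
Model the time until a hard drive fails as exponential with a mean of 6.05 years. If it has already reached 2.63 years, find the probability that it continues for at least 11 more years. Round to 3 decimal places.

The rate is λ = 1/6.05 = 0.165289 per year.
The exponential is memoryless, so the remaining time is again Exp(λ): the condition X > 2.63 is irrelevant.
P(X > 11) = e^(−1.8182) ≈ 0.162.

0.162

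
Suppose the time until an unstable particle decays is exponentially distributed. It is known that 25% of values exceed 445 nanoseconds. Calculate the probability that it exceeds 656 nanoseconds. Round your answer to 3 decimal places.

0.130

e^(−λ·445) = 0.25 ⇒ λ = −ln(0.25)/445 = 0.00311527.
P(X > 656) = e^(−0.00311527·656) = e^(−2.0436) ≈ 0.130.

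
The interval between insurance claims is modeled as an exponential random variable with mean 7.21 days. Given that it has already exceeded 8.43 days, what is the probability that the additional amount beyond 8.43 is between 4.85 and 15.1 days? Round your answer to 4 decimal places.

0.3872

The rate is λ = 1/7.21 = 0.138696 per day.
Memoryless: the residual past 8.43 is again Exp(λ).
P(4.85 < residual < 15.1) = e^(−λ·4.85) − e^(−λ·15.1) = 0.51034 − 0.12315 ≈ 0.3872.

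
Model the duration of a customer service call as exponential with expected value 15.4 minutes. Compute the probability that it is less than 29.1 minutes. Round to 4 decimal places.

The rate is λ = 1/15.4 = 0.0649351 per minute.
P(X ≤ 29.1) = 1 − e^(−λ·29.1) = 1 − e^(−1.8896) ≈ 0.8489.

0.8489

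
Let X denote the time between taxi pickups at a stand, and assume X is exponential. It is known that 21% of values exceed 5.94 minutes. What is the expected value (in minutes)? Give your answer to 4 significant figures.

3.806

e^(−λ·5.94) = 0.21 ⇒ λ = −ln(0.21)/5.94 = 0.262735.
Mean = 1/λ = 3.80611 minutes.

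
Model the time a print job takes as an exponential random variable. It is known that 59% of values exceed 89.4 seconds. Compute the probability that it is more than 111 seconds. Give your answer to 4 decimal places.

0.5194

e^(−λ·89.4) = 0.59 ⇒ λ = −ln(0.59)/89.4 = 0.00590193.
P(X > 111) = e^(−0.00590193·111) = e^(−0.65511) ≈ 0.5194.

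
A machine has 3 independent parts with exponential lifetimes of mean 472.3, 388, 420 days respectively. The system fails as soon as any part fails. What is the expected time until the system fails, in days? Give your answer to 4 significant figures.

141.3

The first failure time is exponential with rate Σλ_i = 1/472.3 + 1/388 + 1/420 = 0.00707557 per day.
E[min] = 1/Σλ = 1/0.00707557 = 141.331 days.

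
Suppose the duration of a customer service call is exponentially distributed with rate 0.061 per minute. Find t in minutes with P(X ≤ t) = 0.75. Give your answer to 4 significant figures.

22.73

Set 1 − e^(−λt) = 0.75, so t = −ln(0.25)/λ = 1.3863/0.061 ≈ 22.7261 minutes.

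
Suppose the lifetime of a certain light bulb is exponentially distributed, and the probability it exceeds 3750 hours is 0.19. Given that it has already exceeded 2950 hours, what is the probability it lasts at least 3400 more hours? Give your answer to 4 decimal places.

0.2219

From e^(−λ·3750) = 0.19, λ = −ln(0.19)/3750 = 0.000442862.
Memoryless: P(X > 2950+3400 | X > 2950) = P(X > 3400) = e^(−0.000442862·3400) ≈ 0.2219.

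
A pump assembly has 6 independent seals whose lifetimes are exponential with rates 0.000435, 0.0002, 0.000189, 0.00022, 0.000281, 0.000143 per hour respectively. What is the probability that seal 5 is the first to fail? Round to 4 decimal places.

The time to first failure is exponential with rate Σλ = 0.000435 + 0.0002 + 0.000189 + 0.00022 + 0.000281 + 0.000143 = 0.001468.
P(seal 5 first) = λ_5/Σλ = 0.000281/0.001468 ≈ 0.1914.

0.1914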